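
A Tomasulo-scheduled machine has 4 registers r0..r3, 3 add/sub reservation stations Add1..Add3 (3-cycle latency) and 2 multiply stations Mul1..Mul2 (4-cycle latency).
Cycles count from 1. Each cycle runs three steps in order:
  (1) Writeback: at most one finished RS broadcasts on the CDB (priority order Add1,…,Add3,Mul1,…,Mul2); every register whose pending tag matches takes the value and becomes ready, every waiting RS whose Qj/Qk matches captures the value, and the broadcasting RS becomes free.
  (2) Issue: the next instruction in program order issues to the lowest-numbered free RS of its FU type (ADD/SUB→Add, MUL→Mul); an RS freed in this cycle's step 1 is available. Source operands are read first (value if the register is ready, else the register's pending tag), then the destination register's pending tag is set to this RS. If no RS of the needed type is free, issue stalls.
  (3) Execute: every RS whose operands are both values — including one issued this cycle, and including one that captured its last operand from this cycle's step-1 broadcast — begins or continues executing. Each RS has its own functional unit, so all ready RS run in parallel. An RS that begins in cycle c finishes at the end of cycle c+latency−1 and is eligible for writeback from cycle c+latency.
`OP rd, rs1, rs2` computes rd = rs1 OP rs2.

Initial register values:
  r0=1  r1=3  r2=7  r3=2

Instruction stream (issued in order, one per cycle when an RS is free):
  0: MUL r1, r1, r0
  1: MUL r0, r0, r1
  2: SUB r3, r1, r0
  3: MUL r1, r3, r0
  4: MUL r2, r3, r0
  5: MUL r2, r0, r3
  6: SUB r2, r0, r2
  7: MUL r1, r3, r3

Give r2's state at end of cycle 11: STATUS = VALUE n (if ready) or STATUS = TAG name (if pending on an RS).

STATUS = TAG Mul2

  c1: issue MUL r1<-Mul1  regs: r0:1,r1:Mul1,r2:7,r3:2
  c2: issue MUL r0<-Mul2  regs: r0:Mul2,r1:Mul1,r2:7,r3:2
  c3: issue SUB r3<-Add1  regs: r0:Mul2,r1:Mul1,r2:7,r3:Add1
  c4: stall  regs: r0:Mul2,r1:Mul1,r2:7,r3:Add1
  c5: CDB Mul1=3; issue MUL r1<-Mul1  regs: r0:Mul2,r1:Mul1,r2:7,r3:Add1
  c6: stall  regs: r0:Mul2,r1:Mul1,r2:7,r3:Add1
  c7: stall  regs: r0:Mul2,r1:Mul1,r2:7,r3:Add1
  c8: stall  regs: r0:Mul2,r1:Mul1,r2:7,r3:Add1
  c9: CDB Mul2=3; issue MUL r2<-Mul2  regs: r0:3,r1:Mul1,r2:Mul2,r3:Add1
  c10: stall  regs: r0:3,r1:Mul1,r2:Mul2,r3:Add1
  c11: stall  regs: r0:3,r1:Mul1,r2:Mul2,r3:Add1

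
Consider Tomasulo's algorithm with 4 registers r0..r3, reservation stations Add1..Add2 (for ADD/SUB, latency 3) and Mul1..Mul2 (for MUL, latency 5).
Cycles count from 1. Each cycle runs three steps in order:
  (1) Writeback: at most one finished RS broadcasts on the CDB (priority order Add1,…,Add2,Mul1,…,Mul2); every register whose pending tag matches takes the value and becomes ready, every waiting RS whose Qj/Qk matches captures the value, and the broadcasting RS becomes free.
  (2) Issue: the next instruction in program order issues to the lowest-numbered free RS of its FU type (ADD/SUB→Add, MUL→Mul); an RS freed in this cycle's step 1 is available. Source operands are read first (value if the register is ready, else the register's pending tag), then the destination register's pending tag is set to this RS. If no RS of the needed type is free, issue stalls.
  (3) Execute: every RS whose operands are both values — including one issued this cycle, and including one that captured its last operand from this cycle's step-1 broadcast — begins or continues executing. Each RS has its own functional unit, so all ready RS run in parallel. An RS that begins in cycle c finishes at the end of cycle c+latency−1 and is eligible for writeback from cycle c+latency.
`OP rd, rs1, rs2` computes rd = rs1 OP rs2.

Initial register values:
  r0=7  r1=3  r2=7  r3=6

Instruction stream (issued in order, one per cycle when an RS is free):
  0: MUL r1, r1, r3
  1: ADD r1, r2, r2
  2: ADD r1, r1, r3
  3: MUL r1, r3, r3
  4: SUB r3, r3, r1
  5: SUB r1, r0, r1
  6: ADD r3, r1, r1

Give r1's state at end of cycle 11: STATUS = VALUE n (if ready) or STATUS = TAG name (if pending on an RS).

c1: issue MUL r1<-Mul1 | r0:7,r1:Mul1,r2:7,r3:6
c2: issue ADD r1<-Add1 | r0:7,r1:Add1,r2:7,r3:6
c3: issue ADD r1<-Add2 | r0:7,r1:Add2,r2:7,r3:6
c4: issue MUL r1<-Mul2 | r0:7,r1:Mul2,r2:7,r3:6
c5: CDB Add1=14; issue SUB r3<-Add1 | r0:7,r1:Mul2,r2:7,r3:Add1
c6: CDB Mul1=18; stall | r0:7,r1:Mul2,r2:7,r3:Add1
c7: stall | r0:7,r1:Mul2,r2:7,r3:Add1
c8: CDB Add2=20; issue SUB r1<-Add2 | r0:7,r1:Add2,r2:7,r3:Add1
c9: CDB Mul2=36; stall | r0:7,r1:Add2,r2:7,r3:Add1
c10: stall | r0:7,r1:Add2,r2:7,r3:Add1
c11: stall | r0:7,r1:Add2,r2:7,r3:Add1

STATUS = TAG Add2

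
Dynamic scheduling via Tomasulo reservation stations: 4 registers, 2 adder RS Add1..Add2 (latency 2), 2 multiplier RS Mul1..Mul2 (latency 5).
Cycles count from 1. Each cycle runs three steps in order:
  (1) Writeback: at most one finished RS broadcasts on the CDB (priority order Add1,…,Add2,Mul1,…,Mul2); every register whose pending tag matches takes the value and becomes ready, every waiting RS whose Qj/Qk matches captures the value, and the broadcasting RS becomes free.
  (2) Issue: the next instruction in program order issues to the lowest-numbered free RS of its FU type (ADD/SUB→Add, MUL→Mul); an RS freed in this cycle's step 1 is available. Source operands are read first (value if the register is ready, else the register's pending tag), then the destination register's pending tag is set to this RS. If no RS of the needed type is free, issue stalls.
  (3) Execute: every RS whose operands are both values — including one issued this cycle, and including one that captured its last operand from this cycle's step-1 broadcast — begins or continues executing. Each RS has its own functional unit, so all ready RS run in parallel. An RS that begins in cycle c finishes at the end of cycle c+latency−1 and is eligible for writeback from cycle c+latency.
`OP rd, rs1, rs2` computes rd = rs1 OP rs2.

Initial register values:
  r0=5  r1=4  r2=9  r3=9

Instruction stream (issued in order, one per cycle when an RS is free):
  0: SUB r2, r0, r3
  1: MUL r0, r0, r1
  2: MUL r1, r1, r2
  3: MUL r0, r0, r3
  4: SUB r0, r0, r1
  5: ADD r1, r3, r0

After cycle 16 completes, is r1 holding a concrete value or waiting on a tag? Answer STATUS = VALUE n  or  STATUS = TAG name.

c1: issue SUB r2<-Add1 | r0:5,r1:4,r2:Add1,r3:9
c2: issue MUL r0<-Mul1 | r0:Mul1,r1:4,r2:Add1,r3:9
c3: CDB Add1=-4; issue MUL r1<-Mul2 | r0:Mul1,r1:Mul2,r2:-4,r3:9
c4: stall | r0:Mul1,r1:Mul2,r2:-4,r3:9
c5: stall | r0:Mul1,r1:Mul2,r2:-4,r3:9
c6: stall | r0:Mul1,r1:Mul2,r2:-4,r3:9
c7: CDB Mul1=20; issue MUL r0<-Mul1 | r0:Mul1,r1:Mul2,r2:-4,r3:9
c8: CDB Mul2=-16; issue SUB r0<-Add1 | r0:Add1,r1:-16,r2:-4,r3:9
c9: issue ADD r1<-Add2 | r0:Add1,r1:Add2,r2:-4,r3:9
c10: - | r0:Add1,r1:Add2,r2:-4,r3:9
c11: - | r0:Add1,r1:Add2,r2:-4,r3:9
c12: CDB Mul1=180 | r0:Add1,r1:Add2,r2:-4,r3:9
c13: - | r0:Add1,r1:Add2,r2:-4,r3:9
c14: CDB Add1=196 | r0:196,r1:Add2,r2:-4,r3:9
c15: - | r0:196,r1:Add2,r2:-4,r3:9
c16: CDB Add2=205 | r0:196,r1:205,r2:-4,r3:9

STATUS = VALUE 205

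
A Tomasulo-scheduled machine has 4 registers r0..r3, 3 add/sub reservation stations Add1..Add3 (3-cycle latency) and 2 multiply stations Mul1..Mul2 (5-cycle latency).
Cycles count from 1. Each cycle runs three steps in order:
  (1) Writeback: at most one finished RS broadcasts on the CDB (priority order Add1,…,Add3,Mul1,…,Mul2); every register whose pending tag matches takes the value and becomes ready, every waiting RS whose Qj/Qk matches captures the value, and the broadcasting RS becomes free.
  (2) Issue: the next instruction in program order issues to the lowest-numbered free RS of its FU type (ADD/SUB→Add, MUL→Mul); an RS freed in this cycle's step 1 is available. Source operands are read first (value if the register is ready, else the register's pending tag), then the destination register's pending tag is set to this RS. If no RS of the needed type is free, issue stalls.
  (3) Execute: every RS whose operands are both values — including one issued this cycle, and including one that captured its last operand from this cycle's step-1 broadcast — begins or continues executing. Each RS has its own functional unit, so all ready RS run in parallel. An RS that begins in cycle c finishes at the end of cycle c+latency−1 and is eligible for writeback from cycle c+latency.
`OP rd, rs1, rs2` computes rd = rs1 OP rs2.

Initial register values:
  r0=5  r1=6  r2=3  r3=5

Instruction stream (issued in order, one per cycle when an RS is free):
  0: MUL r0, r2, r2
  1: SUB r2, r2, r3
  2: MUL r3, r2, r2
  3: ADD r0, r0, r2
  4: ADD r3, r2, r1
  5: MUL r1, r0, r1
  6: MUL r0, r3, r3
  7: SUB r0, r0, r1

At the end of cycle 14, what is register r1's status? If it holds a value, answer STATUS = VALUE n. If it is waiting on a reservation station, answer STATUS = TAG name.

STATUS = VALUE 42

c1: issue MUL r0<-Mul1 | r0:Mul1,r1:6,r2:3,r3:5
c2: issue SUB r2<-Add1 | r0:Mul1,r1:6,r2:Add1,r3:5
c3: issue MUL r3<-Mul2 | r0:Mul1,r1:6,r2:Add1,r3:Mul2
c4: issue ADD r0<-Add2 | r0:Add2,r1:6,r2:Add1,r3:Mul2
c5: CDB Add1=-2; issue ADD r3<-Add1 | r0:Add2,r1:6,r2:-2,r3:Add1
c6: CDB Mul1=9; issue MUL r1<-Mul1 | r0:Add2,r1:Mul1,r2:-2,r3:Add1
c7: stall | r0:Add2,r1:Mul1,r2:-2,r3:Add1
c8: CDB Add1=4; stall | r0:Add2,r1:Mul1,r2:-2,r3:4
c9: CDB Add2=7; stall | r0:7,r1:Mul1,r2:-2,r3:4
c10: CDB Mul2=4; issue MUL r0<-Mul2 | r0:Mul2,r1:Mul1,r2:-2,r3:4
c11: issue SUB r0<-Add1 | r0:Add1,r1:Mul1,r2:-2,r3:4
c12: - | r0:Add1,r1:Mul1,r2:-2,r3:4
c13: - | r0:Add1,r1:Mul1,r2:-2,r3:4
c14: CDB Mul1=42 | r0:Add1,r1:42,r2:-2,r3:4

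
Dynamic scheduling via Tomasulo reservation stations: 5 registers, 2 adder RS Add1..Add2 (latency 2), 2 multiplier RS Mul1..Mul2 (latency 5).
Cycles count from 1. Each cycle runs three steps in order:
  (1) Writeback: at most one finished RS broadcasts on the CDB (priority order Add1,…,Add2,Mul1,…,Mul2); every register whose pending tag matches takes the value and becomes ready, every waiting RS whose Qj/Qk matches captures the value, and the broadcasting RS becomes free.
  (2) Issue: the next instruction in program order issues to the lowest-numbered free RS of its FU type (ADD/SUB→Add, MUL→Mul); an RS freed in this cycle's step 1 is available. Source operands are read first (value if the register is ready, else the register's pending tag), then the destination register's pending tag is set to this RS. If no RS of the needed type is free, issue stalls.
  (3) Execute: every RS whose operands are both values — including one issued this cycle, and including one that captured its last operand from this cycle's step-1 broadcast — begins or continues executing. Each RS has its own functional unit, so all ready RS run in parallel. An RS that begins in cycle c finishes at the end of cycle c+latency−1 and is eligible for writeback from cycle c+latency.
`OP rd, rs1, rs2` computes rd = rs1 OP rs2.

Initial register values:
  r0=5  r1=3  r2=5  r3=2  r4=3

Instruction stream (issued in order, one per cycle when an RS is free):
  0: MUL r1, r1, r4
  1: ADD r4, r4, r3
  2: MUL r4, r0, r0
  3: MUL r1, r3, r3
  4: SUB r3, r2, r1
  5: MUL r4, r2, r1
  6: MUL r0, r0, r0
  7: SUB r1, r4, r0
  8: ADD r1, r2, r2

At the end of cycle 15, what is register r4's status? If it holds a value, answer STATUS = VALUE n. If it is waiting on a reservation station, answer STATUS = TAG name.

STATUS = TAG Mul2

  c1: issue MUL r1<-Mul1  regs: r0:5,r1:Mul1,r2:5,r3:2,r4:3
  c2: issue ADD r4<-Add1  regs: r0:5,r1:Mul1,r2:5,r3:2,r4:Add1
  c3: issue MUL r4<-Mul2  regs: r0:5,r1:Mul1,r2:5,r3:2,r4:Mul2
  c4: CDB Add1=5; stall  regs: r0:5,r1:Mul1,r2:5,r3:2,r4:Mul2
  c5: stall  regs: r0:5,r1:Mul1,r2:5,r3:2,r4:Mul2
  c6: CDB Mul1=9; issue MUL r1<-Mul1  regs: r0:5,r1:Mul1,r2:5,r3:2,r4:Mul2
  c7: issue SUB r3<-Add1  regs: r0:5,r1:Mul1,r2:5,r3:Add1,r4:Mul2
  c8: CDB Mul2=25; issue MUL r4<-Mul2  regs: r0:5,r1:Mul1,r2:5,r3:Add1,r4:Mul2
  c9: stall  regs: r0:5,r1:Mul1,r2:5,r3:Add1,r4:Mul2
  c10: stall  regs: r0:5,r1:Mul1,r2:5,r3:Add1,r4:Mul2
  c11: CDB Mul1=4; issue MUL r0<-Mul1  regs: r0:Mul1,r1:4,r2:5,r3:Add1,r4:Mul2
  c12: issue SUB r1<-Add2  regs: r0:Mul1,r1:Add2,r2:5,r3:Add1,r4:Mul2
  c13: CDB Add1=1; issue ADD r1<-Add1  regs: r0:Mul1,r1:Add1,r2:5,r3:1,r4:Mul2
  c14: -  regs: r0:Mul1,r1:Add1,r2:5,r3:1,r4:Mul2
  c15: CDB Add1=10  regs: r0:Mul1,r1:10,r2:5,r3:1,r4:Mul2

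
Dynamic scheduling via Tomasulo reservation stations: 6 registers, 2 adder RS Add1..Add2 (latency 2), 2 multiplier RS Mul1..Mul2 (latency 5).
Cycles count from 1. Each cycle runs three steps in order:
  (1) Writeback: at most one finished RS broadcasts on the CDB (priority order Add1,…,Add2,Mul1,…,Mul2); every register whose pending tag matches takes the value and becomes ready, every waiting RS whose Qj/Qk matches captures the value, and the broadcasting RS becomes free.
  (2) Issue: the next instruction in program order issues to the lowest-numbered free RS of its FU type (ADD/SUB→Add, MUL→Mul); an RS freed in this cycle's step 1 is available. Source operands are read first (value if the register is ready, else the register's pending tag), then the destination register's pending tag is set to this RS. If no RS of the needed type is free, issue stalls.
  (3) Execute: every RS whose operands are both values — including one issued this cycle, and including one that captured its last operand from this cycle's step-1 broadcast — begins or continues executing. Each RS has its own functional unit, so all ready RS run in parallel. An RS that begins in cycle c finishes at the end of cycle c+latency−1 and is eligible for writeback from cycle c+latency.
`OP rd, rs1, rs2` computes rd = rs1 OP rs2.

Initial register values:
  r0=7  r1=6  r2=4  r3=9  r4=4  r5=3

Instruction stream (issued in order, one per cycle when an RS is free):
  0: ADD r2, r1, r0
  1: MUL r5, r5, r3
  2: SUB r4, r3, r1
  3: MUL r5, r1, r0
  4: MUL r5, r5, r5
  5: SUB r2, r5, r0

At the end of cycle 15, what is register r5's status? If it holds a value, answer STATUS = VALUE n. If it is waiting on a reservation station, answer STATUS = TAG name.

STATUS = VALUE 1764

  c1: issue ADD r2<-Add1  regs: r0:7,r1:6,r2:Add1,r3:9,r4:4,r5:3
  c2: issue MUL r5<-Mul1  regs: r0:7,r1:6,r2:Add1,r3:9,r4:4,r5:Mul1
  c3: CDB Add1=13; issue SUB r4<-Add1  regs: r0:7,r1:6,r2:13,r3:9,r4:Add1,r5:Mul1
  c4: issue MUL r5<-Mul2  regs: r0:7,r1:6,r2:13,r3:9,r4:Add1,r5:Mul2
  c5: CDB Add1=3; stall  regs: r0:7,r1:6,r2:13,r3:9,r4:3,r5:Mul2
  c6: stall  regs: r0:7,r1:6,r2:13,r3:9,r4:3,r5:Mul2
  c7: CDB Mul1=27; issue MUL r5<-Mul1  regs: r0:7,r1:6,r2:13,r3:9,r4:3,r5:Mul1
  c8: issue SUB r2<-Add1  regs: r0:7,r1:6,r2:Add1,r3:9,r4:3,r5:Mul1
  c9: CDB Mul2=42  regs: r0:7,r1:6,r2:Add1,r3:9,r4:3,r5:Mul1
  c10: -  regs: r0:7,r1:6,r2:Add1,r3:9,r4:3,r5:Mul1
  c11: -  regs: r0:7,r1:6,r2:Add1,r3:9,r4:3,r5:Mul1
  c12: -  regs: r0:7,r1:6,r2:Add1,r3:9,r4:3,r5:Mul1
  c13: -  regs: r0:7,r1:6,r2:Add1,r3:9,r4:3,r5:Mul1
  c14: CDB Mul1=1764  regs: r0:7,r1:6,r2:Add1,r3:9,r4:3,r5:1764
  c15: -  regs: r0:7,r1:6,r2:Add1,r3:9,r4:3,r5:1764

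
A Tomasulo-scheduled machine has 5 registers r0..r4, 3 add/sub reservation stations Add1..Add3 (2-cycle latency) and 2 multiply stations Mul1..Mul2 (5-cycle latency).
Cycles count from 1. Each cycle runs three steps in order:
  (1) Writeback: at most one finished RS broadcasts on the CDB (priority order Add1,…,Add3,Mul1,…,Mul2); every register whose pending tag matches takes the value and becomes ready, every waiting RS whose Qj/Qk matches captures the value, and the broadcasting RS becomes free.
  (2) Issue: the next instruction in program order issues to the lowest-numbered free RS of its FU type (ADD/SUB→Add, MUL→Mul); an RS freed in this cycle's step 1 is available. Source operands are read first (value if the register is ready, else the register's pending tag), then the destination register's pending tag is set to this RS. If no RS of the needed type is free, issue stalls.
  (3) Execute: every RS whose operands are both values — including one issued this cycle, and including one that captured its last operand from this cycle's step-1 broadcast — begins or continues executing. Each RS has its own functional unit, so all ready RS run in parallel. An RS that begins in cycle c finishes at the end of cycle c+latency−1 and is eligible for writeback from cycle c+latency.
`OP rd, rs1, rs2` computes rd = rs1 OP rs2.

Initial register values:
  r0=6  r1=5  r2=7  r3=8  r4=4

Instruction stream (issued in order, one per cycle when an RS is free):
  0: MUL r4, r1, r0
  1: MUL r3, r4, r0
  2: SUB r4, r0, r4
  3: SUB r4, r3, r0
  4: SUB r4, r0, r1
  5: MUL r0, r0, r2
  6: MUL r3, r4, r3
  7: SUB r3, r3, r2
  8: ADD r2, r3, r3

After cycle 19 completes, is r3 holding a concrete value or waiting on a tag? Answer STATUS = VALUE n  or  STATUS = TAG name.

STATUS = VALUE 173

c1: issue MUL r4<-Mul1 | r0:6,r1:5,r2:7,r3:8,r4:Mul1
c2: issue MUL r3<-Mul2 | r0:6,r1:5,r2:7,r3:Mul2,r4:Mul1
c3: issue SUB r4<-Add1 | r0:6,r1:5,r2:7,r3:Mul2,r4:Add1
c4: issue SUB r4<-Add2 | r0:6,r1:5,r2:7,r3:Mul2,r4:Add2
c5: issue SUB r4<-Add3 | r0:6,r1:5,r2:7,r3:Mul2,r4:Add3
c6: CDB Mul1=30; issue MUL r0<-Mul1 | r0:Mul1,r1:5,r2:7,r3:Mul2,r4:Add3
c7: CDB Add3=1; stall | r0:Mul1,r1:5,r2:7,r3:Mul2,r4:1
c8: CDB Add1=-24; stall | r0:Mul1,r1:5,r2:7,r3:Mul2,r4:1
c9: stall | r0:Mul1,r1:5,r2:7,r3:Mul2,r4:1
c10: stall | r0:Mul1,r1:5,r2:7,r3:Mul2,r4:1
c11: CDB Mul1=42; issue MUL r3<-Mul1 | r0:42,r1:5,r2:7,r3:Mul1,r4:1
c12: CDB Mul2=180; issue SUB r3<-Add1 | r0:42,r1:5,r2:7,r3:Add1,r4:1
c13: issue ADD r2<-Add3 | r0:42,r1:5,r2:Add3,r3:Add1,r4:1
c14: CDB Add2=174 | r0:42,r1:5,r2:Add3,r3:Add1,r4:1
c15: - | r0:42,r1:5,r2:Add3,r3:Add1,r4:1
c16: - | r0:42,r1:5,r2:Add3,r3:Add1,r4:1
c17: CDB Mul1=180 | r0:42,r1:5,r2:Add3,r3:Add1,r4:1
c18: - | r0:42,r1:5,r2:Add3,r3:Add1,r4:1
c19: CDB Add1=173 | r0:42,r1:5,r2:Add3,r3:173,r4:1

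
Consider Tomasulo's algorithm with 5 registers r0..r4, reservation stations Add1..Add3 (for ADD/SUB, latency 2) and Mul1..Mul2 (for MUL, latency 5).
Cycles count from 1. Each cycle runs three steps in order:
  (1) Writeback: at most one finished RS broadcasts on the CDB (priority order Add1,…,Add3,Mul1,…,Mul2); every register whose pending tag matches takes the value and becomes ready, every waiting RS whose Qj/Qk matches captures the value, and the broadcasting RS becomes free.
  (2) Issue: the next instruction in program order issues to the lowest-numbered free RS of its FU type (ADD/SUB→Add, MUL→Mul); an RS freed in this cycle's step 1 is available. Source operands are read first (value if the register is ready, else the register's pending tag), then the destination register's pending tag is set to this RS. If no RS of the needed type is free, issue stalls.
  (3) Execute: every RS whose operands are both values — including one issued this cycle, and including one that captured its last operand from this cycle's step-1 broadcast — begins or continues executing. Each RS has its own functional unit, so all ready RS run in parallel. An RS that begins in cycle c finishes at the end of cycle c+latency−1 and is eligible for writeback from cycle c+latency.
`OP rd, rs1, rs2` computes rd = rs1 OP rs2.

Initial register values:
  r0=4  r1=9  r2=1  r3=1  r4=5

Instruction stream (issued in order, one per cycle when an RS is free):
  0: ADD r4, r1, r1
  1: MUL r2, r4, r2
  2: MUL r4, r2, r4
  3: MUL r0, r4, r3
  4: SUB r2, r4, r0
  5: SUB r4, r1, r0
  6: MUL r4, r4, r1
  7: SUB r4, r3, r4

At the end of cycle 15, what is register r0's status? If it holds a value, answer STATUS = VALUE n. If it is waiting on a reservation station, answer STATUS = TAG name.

cycle 1: issue ADD r4<-Add1 // r0:4,r1:9,r2:1,r3:1,r4:Add1
cycle 2: issue MUL r2<-Mul1 // r0:4,r1:9,r2:Mul1,r3:1,r4:Add1
cycle 3: CDB Add1=18; issue MUL r4<-Mul2 // r0:4,r1:9,r2:Mul1,r3:1,r4:Mul2
cycle 4: stall // r0:4,r1:9,r2:Mul1,r3:1,r4:Mul2
cycle 5: stall // r0:4,r1:9,r2:Mul1,r3:1,r4:Mul2
cycle 6: stall // r0:4,r1:9,r2:Mul1,r3:1,r4:Mul2
cycle 7: stall // r0:4,r1:9,r2:Mul1,r3:1,r4:Mul2
cycle 8: CDB Mul1=18; issue MUL r0<-Mul1 // r0:Mul1,r1:9,r2:18,r3:1,r4:Mul2
cycle 9: issue SUB r2<-Add1 // r0:Mul1,r1:9,r2:Add1,r3:1,r4:Mul2
cycle 10: issue SUB r4<-Add2 // r0:Mul1,r1:9,r2:Add1,r3:1,r4:Add2
cycle 11: stall // r0:Mul1,r1:9,r2:Add1,r3:1,r4:Add2
cycle 12: stall // r0:Mul1,r1:9,r2:Add1,r3:1,r4:Add2
cycle 13: CDB Mul2=324; issue MUL r4<-Mul2 // r0:Mul1,r1:9,r2:Add1,r3:1,r4:Mul2
cycle 14: issue SUB r4<-Add3 // r0:Mul1,r1:9,r2:Add1,r3:1,r4:Add3
cycle 15: - // r0:Mul1,r1:9,r2:Add1,r3:1,r4:Add3

STATUS = TAG Mul1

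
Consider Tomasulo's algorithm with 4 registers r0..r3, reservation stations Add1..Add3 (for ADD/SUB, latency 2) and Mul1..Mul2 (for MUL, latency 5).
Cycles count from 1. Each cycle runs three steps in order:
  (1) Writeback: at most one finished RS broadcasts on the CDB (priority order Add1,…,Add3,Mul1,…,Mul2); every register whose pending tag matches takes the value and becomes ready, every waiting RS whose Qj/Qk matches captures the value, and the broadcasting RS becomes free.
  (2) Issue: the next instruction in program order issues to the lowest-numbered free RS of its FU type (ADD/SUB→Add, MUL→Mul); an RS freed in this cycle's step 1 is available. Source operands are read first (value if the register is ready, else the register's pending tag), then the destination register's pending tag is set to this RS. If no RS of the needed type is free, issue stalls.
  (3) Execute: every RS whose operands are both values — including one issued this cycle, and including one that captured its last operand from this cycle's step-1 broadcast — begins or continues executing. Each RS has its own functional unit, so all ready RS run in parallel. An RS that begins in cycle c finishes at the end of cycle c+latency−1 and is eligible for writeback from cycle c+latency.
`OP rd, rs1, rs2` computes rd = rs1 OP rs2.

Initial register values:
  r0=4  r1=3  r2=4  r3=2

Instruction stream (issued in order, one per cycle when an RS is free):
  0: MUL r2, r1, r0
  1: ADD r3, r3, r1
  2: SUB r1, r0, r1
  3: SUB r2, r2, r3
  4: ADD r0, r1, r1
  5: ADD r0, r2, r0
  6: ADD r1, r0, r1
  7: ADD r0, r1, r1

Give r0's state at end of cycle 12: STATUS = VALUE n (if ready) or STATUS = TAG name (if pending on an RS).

STATUS = TAG Add1

  c1: issue MUL r2<-Mul1  regs: r0:4,r1:3,r2:Mul1,r3:2
  c2: issue ADD r3<-Add1  regs: r0:4,r1:3,r2:Mul1,r3:Add1
  c3: issue SUB r1<-Add2  regs: r0:4,r1:Add2,r2:Mul1,r3:Add1
  c4: CDB Add1=5; issue SUB r2<-Add1  regs: r0:4,r1:Add2,r2:Add1,r3:5
  c5: CDB Add2=1; issue ADD r0<-Add2  regs: r0:Add2,r1:1,r2:Add1,r3:5
  c6: CDB Mul1=12; issue ADD r0<-Add3  regs: r0:Add3,r1:1,r2:Add1,r3:5
  c7: CDB Add2=2; issue ADD r1<-Add2  regs: r0:Add3,r1:Add2,r2:Add1,r3:5
  c8: CDB Add1=7; issue ADD r0<-Add1  regs: r0:Add1,r1:Add2,r2:7,r3:5
  c9: -  regs: r0:Add1,r1:Add2,r2:7,r3:5
  c10: CDB Add3=9  regs: r0:Add1,r1:Add2,r2:7,r3:5
  c11: -  regs: r0:Add1,r1:Add2,r2:7,r3:5
  c12: CDB Add2=10  regs: r0:Add1,r1:10,r2:7,r3:5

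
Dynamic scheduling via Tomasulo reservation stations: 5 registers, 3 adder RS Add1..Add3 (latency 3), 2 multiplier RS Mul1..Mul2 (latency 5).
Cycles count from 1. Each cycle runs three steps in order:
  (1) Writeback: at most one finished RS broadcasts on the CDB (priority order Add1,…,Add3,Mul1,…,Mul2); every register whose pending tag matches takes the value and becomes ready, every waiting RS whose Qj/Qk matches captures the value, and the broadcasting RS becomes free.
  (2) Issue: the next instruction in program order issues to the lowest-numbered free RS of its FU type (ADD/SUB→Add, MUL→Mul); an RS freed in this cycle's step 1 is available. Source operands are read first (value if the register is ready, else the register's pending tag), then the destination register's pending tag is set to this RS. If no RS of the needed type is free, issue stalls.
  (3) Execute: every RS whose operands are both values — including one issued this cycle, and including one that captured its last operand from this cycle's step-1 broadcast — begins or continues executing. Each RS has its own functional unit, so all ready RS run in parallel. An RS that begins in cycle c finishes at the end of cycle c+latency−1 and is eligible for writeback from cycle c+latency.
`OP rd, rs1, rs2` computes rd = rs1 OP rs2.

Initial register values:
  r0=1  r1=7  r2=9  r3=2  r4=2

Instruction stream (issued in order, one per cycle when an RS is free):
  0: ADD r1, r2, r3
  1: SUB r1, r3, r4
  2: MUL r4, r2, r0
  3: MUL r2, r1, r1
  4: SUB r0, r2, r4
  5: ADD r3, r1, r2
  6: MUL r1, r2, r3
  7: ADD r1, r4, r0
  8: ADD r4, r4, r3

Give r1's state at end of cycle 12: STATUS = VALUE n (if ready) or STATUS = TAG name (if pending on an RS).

c1: issue ADD r1<-Add1 | r0:1,r1:Add1,r2:9,r3:2,r4:2
c2: issue SUB r1<-Add2 | r0:1,r1:Add2,r2:9,r3:2,r4:2
c3: issue MUL r4<-Mul1 | r0:1,r1:Add2,r2:9,r3:2,r4:Mul1
c4: CDB Add1=11; issue MUL r2<-Mul2 | r0:1,r1:Add2,r2:Mul2,r3:2,r4:Mul1
c5: CDB Add2=0; issue SUB r0<-Add1 | r0:Add1,r1:0,r2:Mul2,r3:2,r4:Mul1
c6: issue ADD r3<-Add2 | r0:Add1,r1:0,r2:Mul2,r3:Add2,r4:Mul1
c7: stall | r0:Add1,r1:0,r2:Mul2,r3:Add2,r4:Mul1
c8: CDB Mul1=9; issue MUL r1<-Mul1 | r0:Add1,r1:Mul1,r2:Mul2,r3:Add2,r4:9
c9: issue ADD r1<-Add3 | r0:Add1,r1:Add3,r2:Mul2,r3:Add2,r4:9
c10: CDB Mul2=0; stall | r0:Add1,r1:Add3,r2:0,r3:Add2,r4:9
c11: stall | r0:Add1,r1:Add3,r2:0,r3:Add2,r4:9
c12: stall | r0:Add1,r1:Add3,r2:0,r3:Add2,r4:9

STATUS = TAG Add3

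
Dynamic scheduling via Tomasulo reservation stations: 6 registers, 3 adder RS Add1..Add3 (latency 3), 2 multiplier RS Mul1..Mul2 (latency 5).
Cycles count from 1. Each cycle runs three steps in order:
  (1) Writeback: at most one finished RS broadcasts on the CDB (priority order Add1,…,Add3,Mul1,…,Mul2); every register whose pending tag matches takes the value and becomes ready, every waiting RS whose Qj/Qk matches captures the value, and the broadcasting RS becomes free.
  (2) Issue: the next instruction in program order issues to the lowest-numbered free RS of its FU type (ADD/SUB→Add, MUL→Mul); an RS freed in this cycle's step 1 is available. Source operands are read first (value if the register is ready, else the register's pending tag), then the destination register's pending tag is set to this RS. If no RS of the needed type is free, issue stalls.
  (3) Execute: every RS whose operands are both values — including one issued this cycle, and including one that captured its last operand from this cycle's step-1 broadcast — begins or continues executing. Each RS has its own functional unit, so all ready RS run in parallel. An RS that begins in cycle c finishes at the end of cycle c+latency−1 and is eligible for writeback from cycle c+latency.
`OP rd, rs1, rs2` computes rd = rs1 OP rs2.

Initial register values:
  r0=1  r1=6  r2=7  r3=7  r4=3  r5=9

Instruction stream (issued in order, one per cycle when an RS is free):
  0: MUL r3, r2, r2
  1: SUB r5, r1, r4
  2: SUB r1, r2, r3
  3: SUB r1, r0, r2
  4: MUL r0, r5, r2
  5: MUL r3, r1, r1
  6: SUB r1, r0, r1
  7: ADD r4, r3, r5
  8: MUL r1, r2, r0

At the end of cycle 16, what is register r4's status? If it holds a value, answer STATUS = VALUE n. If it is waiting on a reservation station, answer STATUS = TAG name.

  c1: issue MUL r3<-Mul1  regs: r0:1,r1:6,r2:7,r3:Mul1,r4:3,r5:9
  c2: issue SUB r5<-Add1  regs: r0:1,r1:6,r2:7,r3:Mul1,r4:3,r5:Add1
  c3: issue SUB r1<-Add2  regs: r0:1,r1:Add2,r2:7,r3:Mul1,r4:3,r5:Add1
  c4: issue SUB r1<-Add3  regs: r0:1,r1:Add3,r2:7,r3:Mul1,r4:3,r5:Add1
  c5: CDB Add1=3; issue MUL r0<-Mul2  regs: r0:Mul2,r1:Add3,r2:7,r3:Mul1,r4:3,r5:3
  c6: CDB Mul1=49; issue MUL r3<-Mul1  regs: r0:Mul2,r1:Add3,r2:7,r3:Mul1,r4:3,r5:3
  c7: CDB Add3=-6; issue SUB r1<-Add1  regs: r0:Mul2,r1:Add1,r2:7,r3:Mul1,r4:3,r5:3
  c8: issue ADD r4<-Add3  regs: r0:Mul2,r1:Add1,r2:7,r3:Mul1,r4:Add3,r5:3
  c9: CDB Add2=-42; stall  regs: r0:Mul2,r1:Add1,r2:7,r3:Mul1,r4:Add3,r5:3
  c10: CDB Mul2=21; issue MUL r1<-Mul2  regs: r0:21,r1:Mul2,r2:7,r3:Mul1,r4:Add3,r5:3
  c11: -  regs: r0:21,r1:Mul2,r2:7,r3:Mul1,r4:Add3,r5:3
  c12: CDB Mul1=36  regs: r0:21,r1:Mul2,r2:7,r3:36,r4:Add3,r5:3
  c13: CDB Add1=27  regs: r0:21,r1:Mul2,r2:7,r3:36,r4:Add3,r5:3
  c14: -  regs: r0:21,r1:Mul2,r2:7,r3:36,r4:Add3,r5:3
  c15: CDB Add3=39  regs: r0:21,r1:Mul2,r2:7,r3:36,r4:39,r5:3
  c16: CDB Mul2=147  regs: r0:21,r1:147,r2:7,r3:36,r4:39,r5:3

STATUS = VALUE 39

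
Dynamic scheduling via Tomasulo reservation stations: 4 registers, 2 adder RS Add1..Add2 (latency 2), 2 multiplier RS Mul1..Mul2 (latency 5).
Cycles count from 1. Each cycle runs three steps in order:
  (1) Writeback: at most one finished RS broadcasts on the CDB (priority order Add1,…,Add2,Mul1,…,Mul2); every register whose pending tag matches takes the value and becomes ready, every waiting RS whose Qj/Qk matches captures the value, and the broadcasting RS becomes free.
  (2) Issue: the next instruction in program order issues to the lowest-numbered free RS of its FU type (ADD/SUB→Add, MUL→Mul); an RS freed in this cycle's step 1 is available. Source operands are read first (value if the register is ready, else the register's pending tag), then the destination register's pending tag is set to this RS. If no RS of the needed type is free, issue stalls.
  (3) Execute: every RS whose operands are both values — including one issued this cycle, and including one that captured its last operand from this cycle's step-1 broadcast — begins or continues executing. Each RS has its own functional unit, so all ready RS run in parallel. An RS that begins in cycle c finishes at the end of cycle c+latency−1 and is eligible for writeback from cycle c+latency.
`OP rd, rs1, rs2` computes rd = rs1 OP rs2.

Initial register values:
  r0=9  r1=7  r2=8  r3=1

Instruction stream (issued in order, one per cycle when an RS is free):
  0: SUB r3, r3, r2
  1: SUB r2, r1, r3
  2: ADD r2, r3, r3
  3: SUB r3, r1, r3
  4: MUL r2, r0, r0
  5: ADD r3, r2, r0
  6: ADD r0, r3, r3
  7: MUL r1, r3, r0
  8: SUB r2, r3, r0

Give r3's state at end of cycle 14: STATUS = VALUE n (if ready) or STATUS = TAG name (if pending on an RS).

STATUS = VALUE 90

  c1: issue SUB r3<-Add1  regs: r0:9,r1:7,r2:8,r3:Add1
  c2: issue SUB r2<-Add2  regs: r0:9,r1:7,r2:Add2,r3:Add1
  c3: CDB Add1=-7; issue ADD r2<-Add1  regs: r0:9,r1:7,r2:Add1,r3:-7
  c4: stall  regs: r0:9,r1:7,r2:Add1,r3:-7
  c5: CDB Add1=-14; issue SUB r3<-Add1  regs: r0:9,r1:7,r2:-14,r3:Add1
  c6: CDB Add2=14; issue MUL r2<-Mul1  regs: r0:9,r1:7,r2:Mul1,r3:Add1
  c7: CDB Add1=14; issue ADD r3<-Add1  regs: r0:9,r1:7,r2:Mul1,r3:Add1
  c8: issue ADD r0<-Add2  regs: r0:Add2,r1:7,r2:Mul1,r3:Add1
  c9: issue MUL r1<-Mul2  regs: r0:Add2,r1:Mul2,r2:Mul1,r3:Add1
  c10: stall  regs: r0:Add2,r1:Mul2,r2:Mul1,r3:Add1
  c11: CDB Mul1=81; stall  regs: r0:Add2,r1:Mul2,r2:81,r3:Add1
  c12: stall  regs: r0:Add2,r1:Mul2,r2:81,r3:Add1
  c13: CDB Add1=90; issue SUB r2<-Add1  regs: r0:Add2,r1:Mul2,r2:Add1,r3:90
  c14: -  regs: r0:Add2,r1:Mul2,r2:Add1,r3:90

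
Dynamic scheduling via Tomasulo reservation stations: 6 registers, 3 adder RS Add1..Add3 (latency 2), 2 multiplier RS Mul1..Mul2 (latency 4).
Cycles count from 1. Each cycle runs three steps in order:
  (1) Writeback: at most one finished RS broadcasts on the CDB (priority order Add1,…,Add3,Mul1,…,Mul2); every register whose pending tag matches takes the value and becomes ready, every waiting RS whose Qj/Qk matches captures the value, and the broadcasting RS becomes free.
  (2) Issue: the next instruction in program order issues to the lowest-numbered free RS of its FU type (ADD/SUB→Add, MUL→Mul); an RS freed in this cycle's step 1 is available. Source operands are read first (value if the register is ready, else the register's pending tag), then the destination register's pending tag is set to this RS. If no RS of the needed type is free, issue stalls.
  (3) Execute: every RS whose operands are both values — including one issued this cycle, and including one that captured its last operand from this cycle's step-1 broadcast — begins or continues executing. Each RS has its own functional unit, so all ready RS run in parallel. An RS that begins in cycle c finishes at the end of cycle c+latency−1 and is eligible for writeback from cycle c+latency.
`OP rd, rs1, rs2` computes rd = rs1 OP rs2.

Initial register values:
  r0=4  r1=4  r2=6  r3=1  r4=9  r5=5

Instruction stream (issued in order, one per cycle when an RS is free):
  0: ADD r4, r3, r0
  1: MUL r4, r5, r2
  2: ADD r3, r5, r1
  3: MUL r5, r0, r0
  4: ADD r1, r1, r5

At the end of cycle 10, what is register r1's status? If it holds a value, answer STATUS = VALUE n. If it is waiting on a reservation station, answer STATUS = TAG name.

c1: issue ADD r4<-Add1 | r0:4,r1:4,r2:6,r3:1,r4:Add1,r5:5
c2: issue MUL r4<-Mul1 | r0:4,r1:4,r2:6,r3:1,r4:Mul1,r5:5
c3: CDB Add1=5; issue ADD r3<-Add1 | r0:4,r1:4,r2:6,r3:Add1,r4:Mul1,r5:5
c4: issue MUL r5<-Mul2 | r0:4,r1:4,r2:6,r3:Add1,r4:Mul1,r5:Mul2
c5: CDB Add1=9; issue ADD r1<-Add1 | r0:4,r1:Add1,r2:6,r3:9,r4:Mul1,r5:Mul2
c6: CDB Mul1=30 | r0:4,r1:Add1,r2:6,r3:9,r4:30,r5:Mul2
c7: - | r0:4,r1:Add1,r2:6,r3:9,r4:30,r5:Mul2
c8: CDB Mul2=16 | r0:4,r1:Add1,r2:6,r3:9,r4:30,r5:16
c9: - | r0:4,r1:Add1,r2:6,r3:9,r4:30,r5:16
c10: CDB Add1=20 | r0:4,r1:20,r2:6,r3:9,r4:30,r5:16

STATUS = VALUE 20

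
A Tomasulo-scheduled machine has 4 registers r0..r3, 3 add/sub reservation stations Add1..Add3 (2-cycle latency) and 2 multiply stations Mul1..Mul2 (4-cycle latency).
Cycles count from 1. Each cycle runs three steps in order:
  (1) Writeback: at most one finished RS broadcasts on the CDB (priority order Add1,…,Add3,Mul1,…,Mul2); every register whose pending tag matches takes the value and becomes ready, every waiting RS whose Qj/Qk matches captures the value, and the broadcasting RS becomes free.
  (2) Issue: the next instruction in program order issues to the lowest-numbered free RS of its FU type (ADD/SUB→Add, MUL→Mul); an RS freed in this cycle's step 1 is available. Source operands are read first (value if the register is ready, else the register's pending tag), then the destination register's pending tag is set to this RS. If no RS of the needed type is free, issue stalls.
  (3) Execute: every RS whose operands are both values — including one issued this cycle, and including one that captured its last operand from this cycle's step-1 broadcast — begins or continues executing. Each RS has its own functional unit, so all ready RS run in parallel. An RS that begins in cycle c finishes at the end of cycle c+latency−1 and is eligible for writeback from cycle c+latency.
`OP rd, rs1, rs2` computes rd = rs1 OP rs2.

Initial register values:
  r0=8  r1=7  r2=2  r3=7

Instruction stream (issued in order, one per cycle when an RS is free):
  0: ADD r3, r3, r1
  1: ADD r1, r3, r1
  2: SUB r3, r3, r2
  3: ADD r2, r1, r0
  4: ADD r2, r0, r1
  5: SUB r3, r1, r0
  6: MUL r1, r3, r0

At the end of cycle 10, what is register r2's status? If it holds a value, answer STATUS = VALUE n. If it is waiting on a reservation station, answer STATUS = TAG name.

STATUS = VALUE 29

cycle 1: issue ADD r3<-Add1 // r0:8,r1:7,r2:2,r3:Add1
cycle 2: issue ADD r1<-Add2 // r0:8,r1:Add2,r2:2,r3:Add1
cycle 3: CDB Add1=14; issue SUB r3<-Add1 // r0:8,r1:Add2,r2:2,r3:Add1
cycle 4: issue ADD r2<-Add3 // r0:8,r1:Add2,r2:Add3,r3:Add1
cycle 5: CDB Add1=12; issue ADD r2<-Add1 // r0:8,r1:Add2,r2:Add1,r3:12
cycle 6: CDB Add2=21; issue SUB r3<-Add2 // r0:8,r1:21,r2:Add1,r3:Add2
cycle 7: issue MUL r1<-Mul1 // r0:8,r1:Mul1,r2:Add1,r3:Add2
cycle 8: CDB Add1=29 // r0:8,r1:Mul1,r2:29,r3:Add2
cycle 9: CDB Add2=13 // r0:8,r1:Mul1,r2:29,r3:13
cycle 10: CDB Add3=29 // r0:8,r1:Mul1,r2:29,r3:13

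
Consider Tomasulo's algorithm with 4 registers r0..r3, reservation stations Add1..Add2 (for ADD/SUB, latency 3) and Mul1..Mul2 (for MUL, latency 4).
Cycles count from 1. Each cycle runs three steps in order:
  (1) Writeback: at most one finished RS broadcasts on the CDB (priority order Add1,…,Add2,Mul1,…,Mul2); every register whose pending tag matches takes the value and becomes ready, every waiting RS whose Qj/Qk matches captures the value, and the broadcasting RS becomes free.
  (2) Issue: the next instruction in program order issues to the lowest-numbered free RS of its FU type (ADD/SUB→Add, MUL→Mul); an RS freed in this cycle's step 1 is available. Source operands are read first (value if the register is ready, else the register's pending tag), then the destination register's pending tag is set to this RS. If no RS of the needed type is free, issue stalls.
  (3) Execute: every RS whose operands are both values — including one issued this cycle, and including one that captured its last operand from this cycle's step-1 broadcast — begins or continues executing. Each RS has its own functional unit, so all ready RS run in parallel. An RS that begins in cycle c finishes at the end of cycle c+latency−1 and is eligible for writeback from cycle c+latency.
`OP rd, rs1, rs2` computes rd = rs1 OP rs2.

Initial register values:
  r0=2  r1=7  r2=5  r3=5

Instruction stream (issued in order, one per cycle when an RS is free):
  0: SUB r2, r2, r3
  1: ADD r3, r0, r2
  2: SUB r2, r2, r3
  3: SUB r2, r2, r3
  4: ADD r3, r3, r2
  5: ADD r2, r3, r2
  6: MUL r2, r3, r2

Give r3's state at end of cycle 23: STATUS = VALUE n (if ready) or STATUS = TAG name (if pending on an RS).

c1: issue SUB r2<-Add1 | r0:2,r1:7,r2:Add1,r3:5
c2: issue ADD r3<-Add2 | r0:2,r1:7,r2:Add1,r3:Add2
c3: stall | r0:2,r1:7,r2:Add1,r3:Add2
c4: CDB Add1=0; issue SUB r2<-Add1 | r0:2,r1:7,r2:Add1,r3:Add2
c5: stall | r0:2,r1:7,r2:Add1,r3:Add2
c6: stall | r0:2,r1:7,r2:Add1,r3:Add2
c7: CDB Add2=2; issue SUB r2<-Add2 | r0:2,r1:7,r2:Add2,r3:2
c8: stall | r0:2,r1:7,r2:Add2,r3:2
c9: stall | r0:2,r1:7,r2:Add2,r3:2
c10: CDB Add1=-2; issue ADD r3<-Add1 | r0:2,r1:7,r2:Add2,r3:Add1
c11: stall | r0:2,r1:7,r2:Add2,r3:Add1
c12: stall | r0:2,r1:7,r2:Add2,r3:Add1
c13: CDB Add2=-4; issue ADD r2<-Add2 | r0:2,r1:7,r2:Add2,r3:Add1
c14: issue MUL r2<-Mul1 | r0:2,r1:7,r2:Mul1,r3:Add1
c15: - | r0:2,r1:7,r2:Mul1,r3:Add1
c16: CDB Add1=-2 | r0:2,r1:7,r2:Mul1,r3:-2
c17: - | r0:2,r1:7,r2:Mul1,r3:-2
c18: - | r0:2,r1:7,r2:Mul1,r3:-2
c19: CDB Add2=-6 | r0:2,r1:7,r2:Mul1,r3:-2
c20: - | r0:2,r1:7,r2:Mul1,r3:-2
c21: - | r0:2,r1:7,r2:Mul1,r3:-2
c22: - | r0:2,r1:7,r2:Mul1,r3:-2
c23: CDB Mul1=12 | r0:2,r1:7,r2:12,r3:-2

STATUS = VALUE -2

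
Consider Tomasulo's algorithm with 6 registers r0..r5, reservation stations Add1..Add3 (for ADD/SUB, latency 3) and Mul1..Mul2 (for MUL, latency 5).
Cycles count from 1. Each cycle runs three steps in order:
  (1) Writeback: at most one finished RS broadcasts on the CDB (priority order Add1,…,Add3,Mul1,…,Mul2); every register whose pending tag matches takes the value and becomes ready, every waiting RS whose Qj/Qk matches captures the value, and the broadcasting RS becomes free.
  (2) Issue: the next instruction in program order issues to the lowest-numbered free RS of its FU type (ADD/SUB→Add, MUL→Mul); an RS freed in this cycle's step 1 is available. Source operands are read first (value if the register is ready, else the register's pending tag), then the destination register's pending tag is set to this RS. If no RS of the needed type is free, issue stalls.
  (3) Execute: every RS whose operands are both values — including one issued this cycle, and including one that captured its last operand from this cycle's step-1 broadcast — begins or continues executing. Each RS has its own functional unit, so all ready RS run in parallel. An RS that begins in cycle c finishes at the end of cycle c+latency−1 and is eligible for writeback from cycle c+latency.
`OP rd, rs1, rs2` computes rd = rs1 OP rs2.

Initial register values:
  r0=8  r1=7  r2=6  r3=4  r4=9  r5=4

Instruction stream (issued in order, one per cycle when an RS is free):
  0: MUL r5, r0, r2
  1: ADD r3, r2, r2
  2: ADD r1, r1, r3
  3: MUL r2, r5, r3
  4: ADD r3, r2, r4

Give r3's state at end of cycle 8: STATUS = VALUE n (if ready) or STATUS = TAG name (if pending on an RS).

c1: issue MUL r5<-Mul1 | r0:8,r1:7,r2:6,r3:4,r4:9,r5:Mul1
c2: issue ADD r3<-Add1 | r0:8,r1:7,r2:6,r3:Add1,r4:9,r5:Mul1
c3: issue ADD r1<-Add2 | r0:8,r1:Add2,r2:6,r3:Add1,r4:9,r5:Mul1
c4: issue MUL r2<-Mul2 | r0:8,r1:Add2,r2:Mul2,r3:Add1,r4:9,r5:Mul1
c5: CDB Add1=12; issue ADD r3<-Add1 | r0:8,r1:Add2,r2:Mul2,r3:Add1,r4:9,r5:Mul1
c6: CDB Mul1=48 | r0:8,r1:Add2,r2:Mul2,r3:Add1,r4:9,r5:48
c7: - | r0:8,r1:Add2,r2:Mul2,r3:Add1,r4:9,r5:48
c8: CDB Add2=19 | r0:8,r1:19,r2:Mul2,r3:Add1,r4:9,r5:48

STATUS = TAG Add1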